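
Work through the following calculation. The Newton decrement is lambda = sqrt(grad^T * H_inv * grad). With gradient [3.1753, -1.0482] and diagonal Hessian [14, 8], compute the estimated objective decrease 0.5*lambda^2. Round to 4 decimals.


Step 1: H is diagonal, so H^(-1) * g = [0.2268, -0.131].
Step 2: g^T H^(-1) g = sum_i g_i^2 / H_ii
  = (3.1753)^2/14 + (-1.0482)^2/8
  = 0.7202 + 0.1373 = 0.8575
Step 3: Objective decrease = 0.5 * g^T H^(-1) g = 0.4288


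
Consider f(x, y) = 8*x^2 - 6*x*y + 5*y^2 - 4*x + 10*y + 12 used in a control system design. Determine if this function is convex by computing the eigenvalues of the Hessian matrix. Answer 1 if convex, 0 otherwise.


The Hessian of f(x,y) = 8*x^2 - 6*x*y + 5*y^2 - 4*x + 10*y + 12 is:
H = [[16, -6], [-6, 10]]
Trace = 16 + 10 = 26
Determinant = 16*10 - (-6)^2 = 124
Discriminant = (26)^2 - 4*124 = 180.0
Eigenvalues: lambda_1 = 6.2918, lambda_2 = 19.7082
The function is convex.

1


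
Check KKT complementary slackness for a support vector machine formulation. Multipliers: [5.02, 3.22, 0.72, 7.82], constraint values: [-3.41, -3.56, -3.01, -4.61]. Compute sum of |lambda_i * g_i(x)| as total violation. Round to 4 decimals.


KKT complementary slackness check:
lambda_1 * g_1 = 5.02 * -3.41 = -17.1182
lambda_2 * g_2 = 3.22 * -3.56 = -11.4632
lambda_3 * g_3 = 0.72 * -3.01 = -2.1672
lambda_4 * g_4 = 7.82 * -4.61 = -36.0502
Total violation = 17.1182 + 11.4632 + 2.1672 + 36.0502 = 66.7988


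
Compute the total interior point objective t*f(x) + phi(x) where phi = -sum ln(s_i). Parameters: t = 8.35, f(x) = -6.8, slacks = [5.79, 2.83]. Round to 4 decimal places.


Step 1: Compute log-barrier.
ln values: [1.7561, 1.0403]
phi = -(1.7561 + 1.0403) = -2.7964
Step 2: Compute augmented objective.
t*f(x) = 8.35*-6.8 = -56.78
Total = -56.78 - 2.7964 = -59.5764


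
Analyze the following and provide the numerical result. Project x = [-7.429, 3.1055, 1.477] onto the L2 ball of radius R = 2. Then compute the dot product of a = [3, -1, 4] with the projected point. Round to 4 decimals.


Step 1: Compute ||x|| (intermediates to 6 decimals).
||x|| = sqrt((-7.429)^2 + 3.1055^2 + 1.477^2) = 8.186312
Step 2: Project.
Since ||x|| > R, scale = R/||x|| = 2/8.186312 = 0.24431, proj(x) = scale * x
proj(x) = [-1.814979, 0.758705, 0.360846]
Step 3: Dot product.
a^T * proj(x) = 3*(-1.814979) - 1*0.758705 + 4*0.360846 = -4.7603


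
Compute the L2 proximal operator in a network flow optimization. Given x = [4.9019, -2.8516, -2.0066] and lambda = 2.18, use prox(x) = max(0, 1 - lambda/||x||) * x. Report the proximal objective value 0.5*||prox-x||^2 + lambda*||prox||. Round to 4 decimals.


Step 1: Compute ||x||.
||x|| = 6.0155
Step 2: Compute scaling factor.
scale = max(0, 1 - 2.18/6.0155) = 0.6376
Step 3: prox(x) = [3.1255, -1.8182, -1.2794]
||prox(x)|| = 3.8355
Step 4: Proximal objective.
0.5*||prox-x||^2 = 2.3762
lambda*||prox|| = 8.3614
Total = 10.7377


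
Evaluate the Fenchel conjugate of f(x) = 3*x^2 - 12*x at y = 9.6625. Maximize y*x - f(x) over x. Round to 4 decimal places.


f*(y) = sup_x {y*x - a*x^2 - b*x} = sup_x {(y-b)*x - a*x^2}
FOC: (y - b) - 2a*x = 0 => x* = (y - b)/(2a)
x* = (9.6625 + 12)/(2*3) = 3.6104
f*(9.6625) = (y-b)^2/(4a) = (9.6625 + 12)^2/(4*3)
= 469.2639/12 = 39.1053


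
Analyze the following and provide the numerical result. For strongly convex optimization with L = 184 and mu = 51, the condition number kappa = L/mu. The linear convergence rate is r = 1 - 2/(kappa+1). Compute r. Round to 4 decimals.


Step 1: Compute the condition number.
kappa = L/mu = 184/51 = 3.6078
Step 2: Compute the convergence rate.
r = 1 - 2/(kappa + 1) = 1 - 2*mu/(L + mu) = (L - mu)/(L + mu) = 133/235 = 0.566


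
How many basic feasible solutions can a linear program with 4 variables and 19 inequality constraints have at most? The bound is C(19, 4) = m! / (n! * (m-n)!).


Each vertex corresponds to some choice of n active constraints out of m, so the number of vertices is at most C(m, n) = m! / (n!(m-n)!).
m = 19, n = 4
Numerator: 19 * 18 * 17 * 16
Denominator: 4! = 24
C(19, 4) = 3876


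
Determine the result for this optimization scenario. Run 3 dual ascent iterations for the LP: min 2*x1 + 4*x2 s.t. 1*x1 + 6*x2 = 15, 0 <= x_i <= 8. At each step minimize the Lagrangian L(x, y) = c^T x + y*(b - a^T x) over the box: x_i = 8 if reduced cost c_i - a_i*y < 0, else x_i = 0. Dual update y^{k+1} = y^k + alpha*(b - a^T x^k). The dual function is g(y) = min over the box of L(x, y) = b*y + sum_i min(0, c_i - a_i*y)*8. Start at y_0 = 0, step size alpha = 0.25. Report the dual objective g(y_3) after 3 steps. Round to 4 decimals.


Dual ascent for LP: min 2*x1 + 4*x2, 1*x1 + 6*x2 = 15, 0 <= x_i <= 8
Step 1: y^k = 0.0, reduced costs: (2.0, 4.0)
  x^k = (0.0, 0.0), subgradient = b - a^T x = 15.0
  y^{k+1} = 0.0 + 0.25*15.0 = 3.75
Step 2: y^k = 3.75, reduced costs: (-1.75, -18.5)
  x^k = (8.0, 8.0), subgradient = b - a^T x = -41.0
  y^{k+1} = 3.75 + 0.25*-41.0 = -6.5
Step 3: y^k = -6.5, reduced costs: (8.5, 43.0)
  x^k = (0.0, 0.0), subgradient = b - a^T x = 15.0
  y^{k+1} = -6.5 + 0.25*15.0 = -2.75
Dual objective at y_3 = -2.75: reduced costs (4.75, 20.5), box minimizer x = (0.0, 0.0)
g(y_3) = b*y + (c1 - a1*y)*x1 + (c2 - a2*y)*x2 = 15*(-2.75) + 4.75*0.0 + 20.5*0.0 = -41.25 + 0.0 + 0.0 = -41.25


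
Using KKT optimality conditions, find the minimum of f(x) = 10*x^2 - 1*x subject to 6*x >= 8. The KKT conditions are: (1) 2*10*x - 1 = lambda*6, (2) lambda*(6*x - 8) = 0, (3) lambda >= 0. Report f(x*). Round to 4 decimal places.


Step 1: Try lambda = 0 (constraint inactive).
x_unc = 1/(2*10) = 0.05
Check: 6*0.05 = 0.3 < 8 -- violated!
Step 2: Constraint must be active: 6*x = 8
x* = 8/6 = 4/3 = 1.3333 (rounded; the exact value 4/3 is used below)
lambda = (2*10*(4/3) - 1)/6 = 4.2778
Step 3: Compute optimal value.
f(x*) = 10*(4/3)^2 - 1*(4/3) = 16.4444


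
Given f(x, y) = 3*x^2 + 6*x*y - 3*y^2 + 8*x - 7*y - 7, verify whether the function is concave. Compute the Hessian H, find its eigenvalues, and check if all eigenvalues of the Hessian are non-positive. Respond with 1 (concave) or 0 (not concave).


The Hessian of f(x,y) = 3*x^2 + 6*x*y - 3*y^2 + 8*x - 7*y - 7 is:
H = [[6, 6], [6, -6]]
Trace = 6 - 6 = 0
Determinant = 6*-6 - (6)^2 = -72
Discriminant = (0)^2 - 4*-72 = 288.0
Eigenvalues: lambda_1 = -8.4853, lambda_2 = 8.4853
The function is not concave.

0


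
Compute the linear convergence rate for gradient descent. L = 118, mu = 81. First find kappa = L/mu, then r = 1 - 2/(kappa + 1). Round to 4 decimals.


Step 1: Compute the condition number.
kappa = L/mu = 118/81 = 1.4568
Step 2: Compute the convergence rate.
r = 1 - 2/(kappa + 1) = 1 - 2*mu/(L + mu) = (L - mu)/(L + mu) = 37/199 = 0.1859


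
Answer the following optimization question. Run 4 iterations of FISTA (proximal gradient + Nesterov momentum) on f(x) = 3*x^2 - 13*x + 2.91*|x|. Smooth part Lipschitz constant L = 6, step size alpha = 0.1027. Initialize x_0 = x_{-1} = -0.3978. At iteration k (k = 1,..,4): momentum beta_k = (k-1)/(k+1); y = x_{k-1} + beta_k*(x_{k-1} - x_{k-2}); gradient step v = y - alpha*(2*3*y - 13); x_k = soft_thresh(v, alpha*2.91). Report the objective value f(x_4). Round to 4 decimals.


FISTA on f(x) = 3*x^2 - 13*x + 2.91*|x|
L = 6, alpha = 0.1027
Iteration 1: beta = 0.0, y = -0.3978 + 0.0*(-0.3978 + 0.3978) = -0.3978
  grad(y) = -15.3868, v = y - alpha*grad = 1.1824
  prox(v) = soft_thresh(1.1824, 0.2989) = 0.8836
Iteration 2: beta = 0.3333, y = 0.8836 + 0.3333*(0.8836 + 0.3978) = 1.3107
  grad(y) = -5.1359, v = y - alpha*grad = 1.8381
  prox(v) = soft_thresh(1.8381, 0.2989) = 1.5393
Iteration 3: beta = 0.5, y = 1.5393 + 0.5*(1.5393 - 0.8836) = 1.8671
  grad(y) = -1.7971, v = y - alpha*grad = 2.0517
  prox(v) = soft_thresh(2.0517, 0.2989) = 1.7529
Iteration 4: beta = 0.6, y = 1.7529 + 0.6*(1.7529 - 1.5393) = 1.881
  grad(y) = -1.714, v = y - alpha*grad = 2.057
  prox(v) = soft_thresh(2.057, 0.2989) = 1.7582
f(x_4) = 3*1.7582^2 - 13*1.7582 + 2.91*|1.7582| = -8.4665


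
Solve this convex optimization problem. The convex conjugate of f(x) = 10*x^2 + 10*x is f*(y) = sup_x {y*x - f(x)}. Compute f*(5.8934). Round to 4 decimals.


f*(y) = sup_x {y*x - a*x^2 - b*x} = sup_x {(y-b)*x - a*x^2}
FOC: (y - b) - 2a*x = 0 => x* = (y - b)/(2a)
x* = (5.8934 - 10)/(2*10) = -0.2053
f*(5.8934) = (y-b)^2/(4a) = (5.8934 - 10)^2/(4*10)
= 16.8642/40 = 0.4216


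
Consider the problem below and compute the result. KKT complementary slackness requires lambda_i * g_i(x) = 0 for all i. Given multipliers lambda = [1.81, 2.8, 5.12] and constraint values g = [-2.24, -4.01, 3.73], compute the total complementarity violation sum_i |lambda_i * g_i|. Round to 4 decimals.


KKT complementary slackness check:
lambda_1 * g_1 = 1.81 * -2.24 = -4.0544
lambda_2 * g_2 = 2.8 * -4.01 = -11.228
lambda_3 * g_3 = 5.12 * 3.73 = 19.0976
Total violation = 4.0544 + 11.228 + 19.0976 = 34.38


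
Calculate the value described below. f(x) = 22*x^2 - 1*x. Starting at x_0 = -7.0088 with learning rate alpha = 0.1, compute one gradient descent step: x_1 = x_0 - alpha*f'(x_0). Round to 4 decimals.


We compute the gradient at x_0 and apply the update.
f'(x) = 44*x - 1
f'(-7.0088) = 44*-7.0088 - 1 = -309.3872
x_1 = -7.0088 - 0.1*-309.3872 = 23.9299


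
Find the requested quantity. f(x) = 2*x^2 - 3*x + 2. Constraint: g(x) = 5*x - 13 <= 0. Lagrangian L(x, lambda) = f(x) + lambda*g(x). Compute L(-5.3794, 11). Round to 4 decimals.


Step 1: Evaluate f(x).
f(-5.3794) = 2*(-5.3794)^2 - 3*(-5.3794) + 2 = 76.0141
Step 2: Evaluate g(x).
g(-5.3794) = 5*-5.3794 - 13 = -39.897
Step 3: Compute Lagrangian.
L = 76.0141 + 11*-39.897 = -362.8529


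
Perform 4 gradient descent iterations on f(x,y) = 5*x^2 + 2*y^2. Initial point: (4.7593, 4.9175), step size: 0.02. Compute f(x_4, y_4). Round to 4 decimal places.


Gradient descent on f(x,y) = 5*x^2 + 2*y^2.
Starting point: (4.7593, 4.9175), alpha = 0.02
Step 1: grad_x = 2*5*4.7593 = 47.593, grad_y = 2*2*4.9175 = 19.67
  x_1 = 4.7593 - 0.02*47.593 = 3.8074
  y_1 = 4.9175 - 0.02*19.67 = 4.5241
Step 2: grad_x = 2*5*3.8074 = 38.0744, grad_y = 2*2*4.5241 = 18.0964
  x_2 = 3.8074 - 0.02*38.0744 = 3.046
  y_2 = 4.5241 - 0.02*18.0964 = 4.1622
Step 3: grad_x = 2*5*3.046 = 30.4595, grad_y = 2*2*4.1622 = 16.6487
  x_3 = 3.046 - 0.02*30.4595 = 2.4368
  y_3 = 4.1622 - 0.02*16.6487 = 3.8292
Step 4: grad_x = 2*5*2.4368 = 24.3676, grad_y = 2*2*3.8292 = 15.3168
  x_4 = 2.4368 - 0.02*24.3676 = 1.9494
  y_4 = 3.8292 - 0.02*15.3168 = 3.5229
f(1.9494, 3.5229) = 5*1.9494^2 + 2*3.5229^2 = 43.8221


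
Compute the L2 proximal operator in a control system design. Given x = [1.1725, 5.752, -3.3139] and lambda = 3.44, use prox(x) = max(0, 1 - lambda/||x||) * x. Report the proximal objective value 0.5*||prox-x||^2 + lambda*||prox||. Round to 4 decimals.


Step 1: Compute ||x||.
||x|| = 6.7411
Step 2: Compute scaling factor.
scale = max(0, 1 - 3.44/6.7411) = 0.4897
Step 3: prox(x) = [0.5742, 2.8167, -1.6228]
||prox(x)|| = 3.3011
Step 4: Proximal objective.
0.5*||prox-x||^2 = 5.9168
lambda*||prox|| = 11.3558
Total = 17.2725


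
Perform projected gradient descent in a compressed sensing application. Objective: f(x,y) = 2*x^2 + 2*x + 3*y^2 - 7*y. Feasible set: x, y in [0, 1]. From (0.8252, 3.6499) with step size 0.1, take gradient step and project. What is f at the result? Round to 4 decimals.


Step 1: Compute gradient at (0.8252, 3.6499).
grad_x = 2*2*0.8252 + 2 = 5.3008
grad_y = 2*3*3.6499 - 7 = 14.8994
Step 2: Gradient step.
x_raw = 0.8252 - 0.1*5.3008 = 0.2951
y_raw = 3.6499 - 0.1*14.8994 = 2.16
Step 3: Project onto [0, 1].
x_proj = clip(0.2951) = 0.2951
y_proj = clip(2.16) = 1.0
Step 4: Evaluate f.
f(0.2951, 1.0) = -3.2356


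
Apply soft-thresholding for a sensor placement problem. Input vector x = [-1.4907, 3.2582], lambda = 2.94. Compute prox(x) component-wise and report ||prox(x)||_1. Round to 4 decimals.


Soft-thresholding with lambda = 2.94:
prox(-1.4907) = sign(-1.4907)*max(|-1.4907| - 2.94, 0) = 0.0
prox(3.2582) = sign(3.2582)*max(|3.2582| - 2.94, 0) = 0.3182
prox(x) = [0.0, 0.3182]
||prox(x)||_1 = 0.0 + 0.3182 = 0.3182


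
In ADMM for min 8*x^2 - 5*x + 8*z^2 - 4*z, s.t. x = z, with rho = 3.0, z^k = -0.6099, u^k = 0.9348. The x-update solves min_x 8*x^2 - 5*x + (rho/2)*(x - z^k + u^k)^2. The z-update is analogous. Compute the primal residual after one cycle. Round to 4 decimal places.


ADMM iteration with rho = 3.0, z^k = -0.6099, u^k = 0.9348
Step 1: x-update.
Minimize 8*x^2 - 5*x + (3.0/2)*(x + 0.6099 + 0.9348)^2
FOC: (2*8 + 3.0)*x = 5 + 3.0*(-0.6099 - 0.9348)
x^{k+1} = 0.0193
Step 2: z-update.
Minimize 8*z^2 - 4*z + (3.0/2)*(0.0193 - z + 0.9348)^2
FOC: (2*8 + 3.0)*z = 4 + 3.0*(0.0193 + 0.9348)
z^{k+1} = 0.3612
Step 3: u-update.
u^{k+1} = 0.9348 + 0.0193 - 0.3612 = 0.5929
Step 4: Primal residual = |0.0193 - 0.3612| = 0.3419


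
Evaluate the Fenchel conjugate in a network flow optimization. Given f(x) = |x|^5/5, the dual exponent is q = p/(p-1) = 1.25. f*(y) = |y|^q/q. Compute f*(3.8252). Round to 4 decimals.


The conjugate exponent q satisfies 1/p + 1/q = 1.
p = 5, so q = 5/(5 - 1) = 1.25
|y|^q = 3.8252^1.25 = 5.3496
f*(3.8252) = 5.3496 / 1.25 = 4.2796


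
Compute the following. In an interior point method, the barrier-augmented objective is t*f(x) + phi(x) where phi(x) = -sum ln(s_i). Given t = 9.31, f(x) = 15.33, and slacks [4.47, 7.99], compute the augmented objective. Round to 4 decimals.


Step 1: Compute log-barrier.
ln values: [1.4974, 2.0782]
phi = -(1.4974 + 2.0782) = -3.5756
Step 2: Compute augmented objective.
t*f(x) = 9.31*15.33 = 142.7223
Total = 142.7223 - 3.5756 = 139.1467


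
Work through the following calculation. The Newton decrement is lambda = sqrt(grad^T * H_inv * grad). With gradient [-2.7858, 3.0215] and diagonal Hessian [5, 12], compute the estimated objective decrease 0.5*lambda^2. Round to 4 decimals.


Step 1: H is diagonal, so H^(-1) * g = [-0.5572, 0.2518].
Step 2: g^T H^(-1) g = sum_i g_i^2 / H_ii
  = (-2.7858)^2/5 + (3.0215)^2/12
  = 1.5521 + 0.7608 = 2.3129
Step 3: Objective decrease = 0.5 * g^T H^(-1) g = 1.1565


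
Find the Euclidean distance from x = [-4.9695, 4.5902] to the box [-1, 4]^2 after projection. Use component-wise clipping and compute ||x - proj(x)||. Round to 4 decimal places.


Project each component onto [-1, 4].
clip(-4.9695) = -1.0, clip(4.5902) = 4.0
Projection = [-1.0, 4.0]
Squared diffs: [15.7569, 0.3483]
Distance = sqrt(16.1052) = 4.0131


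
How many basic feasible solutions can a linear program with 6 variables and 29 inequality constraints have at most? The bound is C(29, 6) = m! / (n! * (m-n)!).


Each vertex corresponds to some choice of n active constraints out of m, so the number of vertices is at most C(m, n) = m! / (n!(m-n)!).
m = 29, n = 6
Numerator: 29 * 28 * 27 * 26 * 25 * 24
Denominator: 6! = 720
C(29, 6) = 475020


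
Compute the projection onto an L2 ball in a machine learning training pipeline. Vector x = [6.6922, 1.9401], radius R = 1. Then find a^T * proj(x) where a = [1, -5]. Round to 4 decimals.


Step 1: Compute ||x|| (intermediates to 6 decimals).
||x|| = sqrt(6.6922^2 + 1.9401^2) = 6.967749
Step 2: Project.
Since ||x|| > R, scale = R/||x|| = 1/6.967749 = 0.143518, proj(x) = scale * x
proj(x) = [0.960451, 0.278439]
Step 3: Dot product.
a^T * proj(x) = 1*0.960451 - 5*0.278439 = -0.4317


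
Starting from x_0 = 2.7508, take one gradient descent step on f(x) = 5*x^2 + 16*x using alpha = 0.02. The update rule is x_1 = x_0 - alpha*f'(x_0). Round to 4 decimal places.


We compute the gradient at x_0 and apply the update.
f'(x) = 10*x + 16
f'(2.7508) = 10*2.7508 + 16 = 43.508
x_1 = 2.7508 - 0.02*43.508 = 1.8806


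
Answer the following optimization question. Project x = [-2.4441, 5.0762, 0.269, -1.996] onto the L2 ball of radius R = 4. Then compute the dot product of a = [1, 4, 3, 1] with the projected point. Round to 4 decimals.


Step 1: Compute ||x|| (intermediates to 6 decimals).
||x|| = sqrt((-2.4441)^2 + 5.0762^2 + 0.269^2 + (-1.996)^2) = 5.983127
Step 2: Project.
Since ||x|| > R, scale = R/||x|| = 4/5.983127 = 0.668547, proj(x) = scale * x
proj(x) = [-1.633996, 3.393678, 0.179839, -1.33442]
Step 3: Dot product.
a^T * proj(x) = 1*(-1.633996) + 4*3.393678 + 3*0.179839 + 1*(-1.33442) = 11.1458


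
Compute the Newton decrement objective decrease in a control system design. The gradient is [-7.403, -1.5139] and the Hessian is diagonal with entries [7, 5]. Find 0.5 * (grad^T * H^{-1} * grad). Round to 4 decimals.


Step 1: H is diagonal, so H^(-1) * g = [-1.0576, -0.3028].
Step 2: g^T H^(-1) g = sum_i g_i^2 / H_ii
  = (-7.403)^2/7 + (-1.5139)^2/5
  = 7.8292 + 0.4584 = 8.2876
Step 3: Objective decrease = 0.5 * g^T H^(-1) g = 4.1438


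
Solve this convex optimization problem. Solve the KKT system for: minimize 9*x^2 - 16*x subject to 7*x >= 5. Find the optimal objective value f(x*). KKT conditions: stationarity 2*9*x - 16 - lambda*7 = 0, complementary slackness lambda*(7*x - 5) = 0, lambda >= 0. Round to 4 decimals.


Step 1: Try lambda = 0 (constraint inactive).
Stationarity: 2*9*x - 16 = 0
x* = 16/(2*9) = 8/9 = 0.8889 (rounded; the exact value 8/9 is used below)
Check constraint: 7*0.8889 = 6.2223 >= 5 -- satisfied.
Step 2: Compute optimal value.
f(x*) = 9*(8/9)^2 - 16*(8/9) = -7.1111


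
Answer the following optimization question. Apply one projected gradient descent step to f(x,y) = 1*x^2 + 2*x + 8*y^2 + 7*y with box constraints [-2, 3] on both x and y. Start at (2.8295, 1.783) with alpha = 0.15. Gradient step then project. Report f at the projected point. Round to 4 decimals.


Step 1: Compute gradient at (2.8295, 1.783).
grad_x = 2*1*2.8295 + 2 = 7.659
grad_y = 2*8*1.783 + 7 = 35.528
Step 2: Gradient step.
x_raw = 2.8295 - 0.15*7.659 = 1.6807
y_raw = 1.783 - 0.15*35.528 = -3.5462
Step 3: Project onto [-2, 3].
x_proj = clip(1.6807) = 1.6807
y_proj = clip(-3.5462) = -2.0
Step 4: Evaluate f.
f(1.6807, -2.0) = 24.1859


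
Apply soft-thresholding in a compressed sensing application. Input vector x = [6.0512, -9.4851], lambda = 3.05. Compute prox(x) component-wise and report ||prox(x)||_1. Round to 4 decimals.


Soft-thresholding with lambda = 3.05:
prox(6.0512) = sign(6.0512)*max(|6.0512| - 3.05, 0) = 3.0012
prox(-9.4851) = sign(-9.4851)*max(|-9.4851| - 3.05, 0) = -6.4351
prox(x) = [3.0012, -6.4351]
||prox(x)||_1 = 3.0012 + 6.4351 = 9.4363


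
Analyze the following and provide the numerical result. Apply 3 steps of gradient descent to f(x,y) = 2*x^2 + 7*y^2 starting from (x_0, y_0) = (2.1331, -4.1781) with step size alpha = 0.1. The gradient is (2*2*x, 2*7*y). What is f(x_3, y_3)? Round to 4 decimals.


Gradient descent on f(x,y) = 2*x^2 + 7*y^2.
Starting point: (2.1331, -4.1781), alpha = 0.1
Step 1: grad_x = 2*2*2.1331 = 8.5324, grad_y = 2*7*-4.1781 = -58.4934
  x_1 = 2.1331 - 0.1*8.5324 = 1.2799
  y_1 = -4.1781 - 0.1*-58.4934 = 1.6712
Step 2: grad_x = 2*2*1.2799 = 5.1194, grad_y = 2*7*1.6712 = 23.3974
  x_2 = 1.2799 - 0.1*5.1194 = 0.7679
  y_2 = 1.6712 - 0.1*23.3974 = -0.6685
Step 3: grad_x = 2*2*0.7679 = 3.0717, grad_y = 2*7*-0.6685 = -9.3589
  x_3 = 0.7679 - 0.1*3.0717 = 0.4607
  y_3 = -0.6685 - 0.1*-9.3589 = 0.2674
f(0.4607, 0.2674) = 2*0.4607^2 + 7*0.2674^2 = 0.9251


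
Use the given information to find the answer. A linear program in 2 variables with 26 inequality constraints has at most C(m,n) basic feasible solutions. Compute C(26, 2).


Each vertex corresponds to some choice of n active constraints out of m, so the number of vertices is at most C(m, n) = m! / (n!(m-n)!).
m = 26, n = 2
Numerator: 26 * 25
Denominator: 2! = 2
C(26, 2) = 325


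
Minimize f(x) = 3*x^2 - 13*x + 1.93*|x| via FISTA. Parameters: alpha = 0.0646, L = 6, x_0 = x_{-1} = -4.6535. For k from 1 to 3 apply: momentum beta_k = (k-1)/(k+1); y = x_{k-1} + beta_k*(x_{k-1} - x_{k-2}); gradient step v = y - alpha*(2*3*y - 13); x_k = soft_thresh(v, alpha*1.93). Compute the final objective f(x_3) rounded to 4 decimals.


FISTA on f(x) = 3*x^2 - 13*x + 1.93*|x|
L = 6, alpha = 0.0646
Iteration 1: beta = 0.0, y = -4.6535 + 0.0*(-4.6535 + 4.6535) = -4.6535
  grad(y) = -40.921, v = y - alpha*grad = -2.01
  prox(v) = soft_thresh(-2.01, 0.1247) = -1.8853
Iteration 2: beta = 0.3333, y = -1.8853 + 0.3333*(-1.8853 + 4.6535) = -0.9626
  grad(y) = -18.7756, v = y - alpha*grad = 0.2503
  prox(v) = soft_thresh(0.2503, 0.1247) = 0.1256
Iteration 3: beta = 0.5, y = 0.1256 + 0.5*(0.1256 + 1.8853) = 1.1311
  grad(y) = -6.2134, v = y - alpha*grad = 1.5325
  prox(v) = soft_thresh(1.5325, 0.1247) = 1.4078
f(x_3) = 3*1.4078^2 - 13*1.4078 + 1.93*|1.4078| = -9.6387


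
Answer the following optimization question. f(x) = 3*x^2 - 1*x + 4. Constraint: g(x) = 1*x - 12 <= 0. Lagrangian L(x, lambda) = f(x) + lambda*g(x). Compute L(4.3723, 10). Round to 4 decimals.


Step 1: Evaluate f(x).
f(4.3723) = 3*4.3723^2 - 1*4.3723 + 4 = 56.9787
Step 2: Evaluate g(x).
g(4.3723) = 1*4.3723 - 12 = -7.6277
Step 3: Compute Lagrangian.
L = 56.9787 + 10*-7.6277 = -19.2983


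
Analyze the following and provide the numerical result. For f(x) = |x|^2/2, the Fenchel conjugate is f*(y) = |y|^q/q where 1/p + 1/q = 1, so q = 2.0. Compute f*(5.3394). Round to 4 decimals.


The conjugate exponent q satisfies 1/p + 1/q = 1.
p = 2, so q = 2/(2 - 1) = 2.0
|y|^q = 5.3394^2.0 = 28.5092
f*(5.3394) = 28.5092 / 2.0 = 14.2546


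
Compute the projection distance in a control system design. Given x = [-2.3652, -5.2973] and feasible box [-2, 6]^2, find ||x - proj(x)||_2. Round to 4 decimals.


Project each component onto [-2, 6].
clip(-2.3652) = -2.0, clip(-5.2973) = -2.0
Projection = [-2.0, -2.0]
Squared diffs: [0.1334, 10.8722]
Distance = sqrt(11.0056) = 3.3175


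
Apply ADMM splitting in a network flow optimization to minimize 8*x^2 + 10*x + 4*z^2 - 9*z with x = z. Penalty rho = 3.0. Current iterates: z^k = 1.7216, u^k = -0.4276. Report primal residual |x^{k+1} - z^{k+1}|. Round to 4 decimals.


ADMM iteration with rho = 3.0, z^k = 1.7216, u^k = -0.4276
Step 1: x-update.
Minimize 8*x^2 + 10*x + (3.0/2)*(x - 1.7216 - 0.4276)^2
FOC: (2*8 + 3.0)*x = -10 + 3.0*(1.7216 + 0.4276)
x^{k+1} = -0.187
Step 2: z-update.
Minimize 4*z^2 - 9*z + (3.0/2)*(-0.187 - z - 0.4276)^2
FOC: (2*4 + 3.0)*z = 9 + 3.0*(-0.187 - 0.4276)
z^{k+1} = 0.6506
Step 3: u-update.
u^{k+1} = -0.4276 - 0.187 - 0.6506 = -1.2651
Step 4: Primal residual = |-0.187 - 0.6506| = 0.8375


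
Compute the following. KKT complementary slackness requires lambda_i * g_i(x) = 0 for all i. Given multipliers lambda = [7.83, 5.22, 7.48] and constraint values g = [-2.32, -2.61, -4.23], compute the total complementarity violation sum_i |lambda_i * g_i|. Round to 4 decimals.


KKT complementary slackness check:
lambda_1 * g_1 = 7.83 * -2.32 = -18.1656
lambda_2 * g_2 = 5.22 * -2.61 = -13.6242
lambda_3 * g_3 = 7.48 * -4.23 = -31.6404
Total violation = 18.1656 + 13.6242 + 31.6404 = 63.4302


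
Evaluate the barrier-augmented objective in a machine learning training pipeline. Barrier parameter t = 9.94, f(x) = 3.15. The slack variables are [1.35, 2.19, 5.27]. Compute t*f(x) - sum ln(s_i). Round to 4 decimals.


Step 1: Compute log-barrier.
ln values: [0.3001, 0.7839, 1.662]
phi = -(0.3001 + 0.7839 + 1.662) = -2.746
Step 2: Compute augmented objective.
t*f(x) = 9.94*3.15 = 31.311
Total = 31.311 - 2.746 = 28.565


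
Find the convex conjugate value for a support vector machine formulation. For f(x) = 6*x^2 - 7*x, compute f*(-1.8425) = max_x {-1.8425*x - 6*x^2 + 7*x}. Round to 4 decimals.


f*(y) = sup_x {y*x - a*x^2 - b*x} = sup_x {(y-b)*x - a*x^2}
FOC: (y - b) - 2a*x = 0 => x* = (y - b)/(2a)
x* = (-1.8425 + 7)/(2*6) = 0.4298
f*(-1.8425) = (y-b)^2/(4a) = (-1.8425 + 7)^2/(4*6)
= 26.5998/24 = 1.1083


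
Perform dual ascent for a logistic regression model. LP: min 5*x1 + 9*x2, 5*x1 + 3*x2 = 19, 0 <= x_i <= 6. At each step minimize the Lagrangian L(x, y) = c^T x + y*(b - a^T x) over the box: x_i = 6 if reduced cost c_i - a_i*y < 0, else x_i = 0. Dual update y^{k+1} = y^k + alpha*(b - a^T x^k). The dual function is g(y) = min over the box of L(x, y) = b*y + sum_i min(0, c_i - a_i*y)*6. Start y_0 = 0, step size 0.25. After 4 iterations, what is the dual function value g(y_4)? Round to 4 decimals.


Dual ascent for LP: min 5*x1 + 9*x2, 5*x1 + 3*x2 = 19, 0 <= x_i <= 6
Step 1: y^k = 0.0, reduced costs: (5.0, 9.0)
  x^k = (0.0, 0.0), subgradient = b - a^T x = 19.0
  y^{k+1} = 0.0 + 0.25*19.0 = 4.75
Step 2: y^k = 4.75, reduced costs: (-18.75, -5.25)
  x^k = (6.0, 6.0), subgradient = b - a^T x = -29.0
  y^{k+1} = 4.75 + 0.25*-29.0 = -2.5
Step 3: y^k = -2.5, reduced costs: (17.5, 16.5)
  x^k = (0.0, 0.0), subgradient = b - a^T x = 19.0
  y^{k+1} = -2.5 + 0.25*19.0 = 2.25
Step 4: y^k = 2.25, reduced costs: (-6.25, 2.25)
  x^k = (6.0, 0.0), subgradient = b - a^T x = -11.0
  y^{k+1} = 2.25 + 0.25*-11.0 = -0.5
Dual objective at y_4 = -0.5: reduced costs (7.5, 10.5), box minimizer x = (0.0, 0.0)
g(y_4) = b*y + (c1 - a1*y)*x1 + (c2 - a2*y)*x2 = 19*(-0.5) + 7.5*0.0 + 10.5*0.0 = -9.5 + 0.0 + 0.0 = -9.5


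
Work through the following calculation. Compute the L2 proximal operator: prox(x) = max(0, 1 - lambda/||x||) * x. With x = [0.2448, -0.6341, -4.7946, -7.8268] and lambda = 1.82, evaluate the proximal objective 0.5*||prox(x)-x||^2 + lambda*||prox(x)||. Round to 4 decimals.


Step 1: Compute ||x||.
||x|| = 9.2037
Step 2: Compute scaling factor.
scale = max(0, 1 - 1.82/9.2037) = 0.8023
Step 3: prox(x) = [0.1964, -0.5087, -3.8465, -6.2791]
||prox(x)|| = 7.3837
Step 4: Proximal objective.
0.5*||prox-x||^2 = 1.6562
lambda*||prox|| = 13.4383
Total = 15.0946


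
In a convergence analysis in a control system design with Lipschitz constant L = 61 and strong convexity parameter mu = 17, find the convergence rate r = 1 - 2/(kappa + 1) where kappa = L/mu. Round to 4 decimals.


Step 1: Compute the condition number.
kappa = L/mu = 61/17 = 3.5882
Step 2: Compute the convergence rate.
r = 1 - 2/(kappa + 1) = 1 - 2*mu/(L + mu) = (L - mu)/(L + mu) = 44/78 = 0.5641


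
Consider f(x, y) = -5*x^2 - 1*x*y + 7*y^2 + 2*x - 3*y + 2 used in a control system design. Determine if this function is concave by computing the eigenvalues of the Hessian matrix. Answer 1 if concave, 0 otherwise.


The Hessian of f(x,y) = -5*x^2 - 1*x*y + 7*y^2 + 2*x - 3*y + 2 is:
H = [[-10, -1], [-1, 14]]
Trace = -10 + 14 = 4
Determinant = -10*14 - (-1)^2 = -141
Discriminant = (4)^2 - 4*-141 = 580.0
Eigenvalues: lambda_1 = -10.0416, lambda_2 = 14.0416
The function is not concave.

0


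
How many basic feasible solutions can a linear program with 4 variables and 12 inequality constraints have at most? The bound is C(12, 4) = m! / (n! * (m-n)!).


Each vertex corresponds to some choice of n active constraints out of m, so the number of vertices is at most C(m, n) = m! / (n!(m-n)!).
m = 12, n = 4
Numerator: 12 * 11 * 10 * 9
Denominator: 4! = 24
C(12, 4) = 495


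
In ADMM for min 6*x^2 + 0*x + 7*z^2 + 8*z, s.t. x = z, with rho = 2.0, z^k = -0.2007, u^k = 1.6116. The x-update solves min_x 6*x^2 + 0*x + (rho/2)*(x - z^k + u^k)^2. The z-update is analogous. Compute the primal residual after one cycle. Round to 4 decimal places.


ADMM iteration with rho = 2.0, z^k = -0.2007, u^k = 1.6116
Step 1: x-update.
Minimize 6*x^2 + 0*x + (2.0/2)*(x + 0.2007 + 1.6116)^2
FOC: (2*6 + 2.0)*x = 0 + 2.0*(-0.2007 - 1.6116)
x^{k+1} = -0.2589
Step 2: z-update.
Minimize 7*z^2 + 8*z + (2.0/2)*(-0.2589 - z + 1.6116)^2
FOC: (2*7 + 2.0)*z = -8 + 2.0*(-0.2589 + 1.6116)
z^{k+1} = -0.3309
Step 3: u-update.
u^{k+1} = 1.6116 - 0.2589 + 0.3309 = 1.6836
Step 4: Primal residual = |-0.2589 + 0.3309| = 0.072


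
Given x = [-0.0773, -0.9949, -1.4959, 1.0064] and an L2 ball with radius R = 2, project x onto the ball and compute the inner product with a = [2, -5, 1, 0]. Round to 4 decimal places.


Step 1: Compute ||x|| (intermediates to 6 decimals).
||x|| = sqrt((-0.0773)^2 + (-0.9949)^2 + (-1.4959)^2 + 1.0064^2) = 2.06067
Step 2: Project.
Since ||x|| > R, scale = R/||x|| = 2/2.06067 = 0.970558, proj(x) = scale * x
proj(x) = [-0.075024, -0.965608, -1.451858, 0.97677]
Step 3: Dot product.
a^T * proj(x) = 2*(-0.075024) - 5*(-0.965608) + 1*(-1.451858) + 0*0.97677 = 3.2261


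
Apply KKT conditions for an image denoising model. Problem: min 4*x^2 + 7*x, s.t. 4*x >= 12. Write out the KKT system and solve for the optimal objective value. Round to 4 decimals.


Step 1: Try lambda = 0 (constraint inactive).
x_unc = -7/(2*4) = -0.875
Check: 4*-0.875 = -3.5 < 12 -- violated!
Step 2: Constraint must be active: 4*x = 12
x* = 12/4 = 3.0
lambda = (2*4*3.0 + 7)/4 = 7.75
Step 3: Compute optimal value.
f(x*) = 4*3.0^2 + 7*3.0 = 57.0


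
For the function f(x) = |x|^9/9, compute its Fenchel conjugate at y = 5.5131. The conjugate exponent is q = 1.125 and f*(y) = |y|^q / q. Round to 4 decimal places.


The conjugate exponent q satisfies 1/p + 1/q = 1.
p = 9, so q = 9/(9 - 1) = 1.125
|y|^q = 5.5131^1.125 = 6.8245
f*(5.5131) = 6.8245 / 1.125 = 6.0662


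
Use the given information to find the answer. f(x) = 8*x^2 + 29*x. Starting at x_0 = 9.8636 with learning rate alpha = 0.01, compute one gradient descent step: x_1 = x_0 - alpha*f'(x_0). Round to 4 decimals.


We compute the gradient at x_0 and apply the update.
f'(x) = 16*x + 29
f'(9.8636) = 16*9.8636 + 29 = 186.8176
x_1 = 9.8636 - 0.01*186.8176 = 7.9954


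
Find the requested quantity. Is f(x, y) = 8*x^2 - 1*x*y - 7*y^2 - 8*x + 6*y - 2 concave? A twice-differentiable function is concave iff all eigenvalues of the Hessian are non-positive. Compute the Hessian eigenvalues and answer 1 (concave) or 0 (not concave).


The Hessian of f(x,y) = 8*x^2 - 1*x*y - 7*y^2 - 8*x + 6*y - 2 is:
H = [[16, -1], [-1, -14]]
Trace = 16 - 14 = 2
Determinant = 16*-14 - (-1)^2 = -225
Discriminant = (2)^2 - 4*-225 = 904.0
Eigenvalues: lambda_1 = -14.0333, lambda_2 = 16.0333
The function is not concave.

0


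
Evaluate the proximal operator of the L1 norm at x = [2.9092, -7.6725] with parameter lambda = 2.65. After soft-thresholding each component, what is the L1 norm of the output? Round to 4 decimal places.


Soft-thresholding with lambda = 2.65:
prox(2.9092) = sign(2.9092)*max(|2.9092| - 2.65, 0) = 0.2592
prox(-7.6725) = sign(-7.6725)*max(|-7.6725| - 2.65, 0) = -5.0225
prox(x) = [0.2592, -5.0225]
||prox(x)||_1 = 0.2592 + 5.0225 = 5.2817


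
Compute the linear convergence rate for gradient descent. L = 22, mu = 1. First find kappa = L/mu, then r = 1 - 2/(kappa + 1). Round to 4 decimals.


Step 1: Compute the condition number.
kappa = L/mu = 22/1 = 22.0
Step 2: Compute the convergence rate.
r = 1 - 2/(kappa + 1) = 1 - 2*mu/(L + mu) = (L - mu)/(L + mu) = 21/23 = 0.913


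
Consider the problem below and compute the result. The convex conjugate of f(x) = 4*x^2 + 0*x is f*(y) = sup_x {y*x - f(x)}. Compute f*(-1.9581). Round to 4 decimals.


f*(y) = sup_x {y*x - a*x^2 - b*x} = sup_x {(y-b)*x - a*x^2}
FOC: (y - b) - 2a*x = 0 => x* = (y - b)/(2a)
x* = (-1.9581 - 0)/(2*4) = -0.2448
f*(-1.9581) = (y-b)^2/(4a) = (-1.9581 - 0)^2/(4*4)
= 3.8342/16 = 0.2396


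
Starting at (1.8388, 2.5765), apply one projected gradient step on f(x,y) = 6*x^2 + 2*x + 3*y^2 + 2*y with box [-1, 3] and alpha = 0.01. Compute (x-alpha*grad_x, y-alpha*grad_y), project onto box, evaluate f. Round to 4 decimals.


Step 1: Compute gradient at (1.8388, 2.5765).
grad_x = 2*6*1.8388 + 2 = 24.0656
grad_y = 2*3*2.5765 + 2 = 17.459
Step 2: Gradient step.
x_raw = 1.8388 - 0.01*24.0656 = 1.5981
y_raw = 2.5765 - 0.01*17.459 = 2.4019
Step 3: Project onto [-1, 3].
x_proj = clip(1.5981) = 1.5981
y_proj = clip(2.4019) = 2.4019
Step 4: Evaluate f.
f(1.5981, 2.4019) = 40.632


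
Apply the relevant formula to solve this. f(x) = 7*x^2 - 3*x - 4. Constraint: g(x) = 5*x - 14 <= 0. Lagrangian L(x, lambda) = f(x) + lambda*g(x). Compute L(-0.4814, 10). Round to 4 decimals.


Step 1: Evaluate f(x).
f(-0.4814) = 7*(-0.4814)^2 - 3*(-0.4814) - 4 = -0.9336
Step 2: Evaluate g(x).
g(-0.4814) = 5*-0.4814 - 14 = -16.407
Step 3: Compute Lagrangian.
L = -0.9336 + 10*-16.407 = -165.0036


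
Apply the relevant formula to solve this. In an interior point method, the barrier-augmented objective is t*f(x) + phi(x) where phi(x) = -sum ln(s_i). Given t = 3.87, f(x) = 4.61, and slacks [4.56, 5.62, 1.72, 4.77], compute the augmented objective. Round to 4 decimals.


Step 1: Compute log-barrier.
ln values: [1.5173, 1.7263, 0.5423, 1.5623]
phi = -(1.5173 + 1.7263 + 0.5423 + 1.5623) = -5.3483
Step 2: Compute augmented objective.
t*f(x) = 3.87*4.61 = 17.8407
Total = 17.8407 - 5.3483 = 12.4924


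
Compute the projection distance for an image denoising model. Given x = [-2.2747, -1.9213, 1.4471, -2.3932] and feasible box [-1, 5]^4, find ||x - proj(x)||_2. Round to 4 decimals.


Project each component onto [-1, 5].
clip(-2.2747) = -1.0, clip(-1.9213) = -1.0, clip(1.4471) = 1.4471, clip(-2.3932) = -1.0
Projection = [-1.0, -1.0, 1.4471, -1.0]
Squared diffs: [1.6249, 0.8488, 0.0, 1.941]
Distance = sqrt(4.4147) = 2.1011


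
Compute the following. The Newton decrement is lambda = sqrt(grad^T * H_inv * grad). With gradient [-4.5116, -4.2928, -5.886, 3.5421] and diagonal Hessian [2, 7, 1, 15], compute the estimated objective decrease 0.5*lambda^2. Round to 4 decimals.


Step 1: H is diagonal, so H^(-1) * g = [-2.2558, -0.6133, -5.886, 0.2361].
Step 2: g^T H^(-1) g = sum_i g_i^2 / H_ii
  = (-4.5116)^2/2 + (-4.2928)^2/7 + (-5.886)^2/1 + (3.5421)^2/15
  = 10.1773 + 2.6326 + 34.645 + 0.8364 = 48.2913
Step 3: Objective decrease = 0.5 * g^T H^(-1) g = 24.1456


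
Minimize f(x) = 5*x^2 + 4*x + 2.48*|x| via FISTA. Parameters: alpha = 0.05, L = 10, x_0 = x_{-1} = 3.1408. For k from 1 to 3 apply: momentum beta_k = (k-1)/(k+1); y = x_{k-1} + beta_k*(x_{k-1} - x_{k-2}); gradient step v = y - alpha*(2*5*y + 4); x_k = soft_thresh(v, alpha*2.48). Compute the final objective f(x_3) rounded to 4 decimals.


FISTA on f(x) = 5*x^2 + 4*x + 2.48*|x|
L = 10, alpha = 0.05
Iteration 1: beta = 0.0, y = 3.1408 + 0.0*(3.1408 - 3.1408) = 3.1408
  grad(y) = 35.408, v = y - alpha*grad = 1.3704
  prox(v) = soft_thresh(1.3704, 0.124) = 1.2464
Iteration 2: beta = 0.3333, y = 1.2464 + 0.3333*(1.2464 - 3.1408) = 0.6149
  grad(y) = 10.1493, v = y - alpha*grad = 0.1075
  prox(v) = soft_thresh(0.1075, 0.124) = 0.0
Iteration 3: beta = 0.5, y = 0.0 + 0.5*(0.0 - 1.2464) = -0.6232
  grad(y) = -2.232, v = y - alpha*grad = -0.5116
  prox(v) = soft_thresh(-0.5116, 0.124) = -0.3876
f(x_3) = 5*(-0.3876)^2 + 4*(-0.3876) + 2.48*|-0.3876| = 0.162


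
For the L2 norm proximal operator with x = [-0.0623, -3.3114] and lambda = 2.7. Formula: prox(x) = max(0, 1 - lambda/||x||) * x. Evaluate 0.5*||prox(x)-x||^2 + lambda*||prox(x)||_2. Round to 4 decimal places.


Step 1: Compute ||x||.
||x|| = 3.312
Step 2: Compute scaling factor.
scale = max(0, 1 - 2.7/3.312) = 0.1848
Step 3: prox(x) = [-0.0115, -0.6119]
||prox(x)|| = 0.612
Step 4: Proximal objective.
0.5*||prox-x||^2 = 3.645
lambda*||prox|| = 1.6524
Total = 5.2974


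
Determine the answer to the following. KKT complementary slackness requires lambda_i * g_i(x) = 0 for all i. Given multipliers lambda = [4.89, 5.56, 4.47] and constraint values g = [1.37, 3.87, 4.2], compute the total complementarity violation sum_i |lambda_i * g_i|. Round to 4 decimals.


KKT complementary slackness check:
lambda_1 * g_1 = 4.89 * 1.37 = 6.6993
lambda_2 * g_2 = 5.56 * 3.87 = 21.5172
lambda_3 * g_3 = 4.47 * 4.2 = 18.774
Total violation = 6.6993 + 21.5172 + 18.774 = 46.9905


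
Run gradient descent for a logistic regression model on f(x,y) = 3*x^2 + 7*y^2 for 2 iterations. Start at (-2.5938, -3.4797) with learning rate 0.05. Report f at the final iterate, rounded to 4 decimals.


Gradient descent on f(x,y) = 3*x^2 + 7*y^2.
Starting point: (-2.5938, -3.4797), alpha = 0.05
Step 1: grad_x = 2*3*-2.5938 = -15.5628, grad_y = 2*7*-3.4797 = -48.7158
  x_1 = -2.5938 - 0.05*-15.5628 = -1.8157
  y_1 = -3.4797 - 0.05*-48.7158 = -1.0439
Step 2: grad_x = 2*3*-1.8157 = -10.894, grad_y = 2*7*-1.0439 = -14.6147
  x_2 = -1.8157 - 0.05*-10.894 = -1.271
  y_2 = -1.0439 - 0.05*-14.6147 = -0.3132
f(-1.271, -0.3132) = 3*(-1.271)^2 + 7*(-0.3132)^2 = 5.5326


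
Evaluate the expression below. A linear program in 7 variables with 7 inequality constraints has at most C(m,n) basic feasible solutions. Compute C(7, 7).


Each vertex corresponds to some choice of n active constraints out of m, so the number of vertices is at most C(m, n) = m! / (n!(m-n)!).
m = 7, n = 7
Numerator: 7 * 6 * 5 * 4 * 3 * 2 * 1
Denominator: 7! = 5040
C(7, 7) = 1


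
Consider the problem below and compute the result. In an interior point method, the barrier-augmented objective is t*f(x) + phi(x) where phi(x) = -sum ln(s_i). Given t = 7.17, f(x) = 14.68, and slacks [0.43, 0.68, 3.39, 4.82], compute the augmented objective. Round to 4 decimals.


Step 1: Compute log-barrier.
ln values: [-0.844, -0.3857, 1.2208, 1.5728]
phi = -(-0.844 - 0.3857 + 1.2208 + 1.5728) = -1.564
Step 2: Compute augmented objective.
t*f(x) = 7.17*14.68 = 105.2556
Total = 105.2556 - 1.564 = 103.6916


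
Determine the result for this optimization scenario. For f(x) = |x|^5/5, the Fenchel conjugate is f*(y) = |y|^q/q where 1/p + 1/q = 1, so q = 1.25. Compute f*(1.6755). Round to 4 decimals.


The conjugate exponent q satisfies 1/p + 1/q = 1.
p = 5, so q = 5/(5 - 1) = 1.25
|y|^q = 1.6755^1.25 = 1.9063
f*(1.6755) = 1.9063 / 1.25 = 1.525


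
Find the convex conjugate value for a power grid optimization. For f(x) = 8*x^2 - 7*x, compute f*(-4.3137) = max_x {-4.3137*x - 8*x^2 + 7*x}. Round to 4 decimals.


f*(y) = sup_x {y*x - a*x^2 - b*x} = sup_x {(y-b)*x - a*x^2}
FOC: (y - b) - 2a*x = 0 => x* = (y - b)/(2a)
x* = (-4.3137 + 7)/(2*8) = 0.1679
f*(-4.3137) = (y-b)^2/(4a) = (-4.3137 + 7)^2/(4*8)
= 7.2162/32 = 0.2255


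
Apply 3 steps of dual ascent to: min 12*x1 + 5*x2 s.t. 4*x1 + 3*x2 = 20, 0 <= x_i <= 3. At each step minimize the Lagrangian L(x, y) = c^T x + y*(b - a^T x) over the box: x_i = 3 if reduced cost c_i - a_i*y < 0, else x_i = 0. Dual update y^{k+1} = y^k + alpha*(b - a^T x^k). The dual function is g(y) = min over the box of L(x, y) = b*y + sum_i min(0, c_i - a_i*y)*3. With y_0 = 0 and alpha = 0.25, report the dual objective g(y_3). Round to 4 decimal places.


Dual ascent for LP: min 12*x1 + 5*x2, 4*x1 + 3*x2 = 20, 0 <= x_i <= 3
Step 1: y^k = 0.0, reduced costs: (12.0, 5.0)
  x^k = (0.0, 0.0), subgradient = b - a^T x = 20.0
  y^{k+1} = 0.0 + 0.25*20.0 = 5.0
Step 2: y^k = 5.0, reduced costs: (-8.0, -10.0)
  x^k = (3.0, 3.0), subgradient = b - a^T x = -1.0
  y^{k+1} = 5.0 + 0.25*-1.0 = 4.75
Step 3: y^k = 4.75, reduced costs: (-7.0, -9.25)
  x^k = (3.0, 3.0), subgradient = b - a^T x = -1.0
  y^{k+1} = 4.75 + 0.25*-1.0 = 4.5
Dual objective at y_3 = 4.5: reduced costs (-6.0, -8.5), box minimizer x = (3.0, 3.0)
g(y_3) = b*y + (c1 - a1*y)*x1 + (c2 - a2*y)*x2 = 20*4.5 + (-6.0)*3.0 + (-8.5)*3.0 = 90.0 - 18.0 - 25.5 = 46.5


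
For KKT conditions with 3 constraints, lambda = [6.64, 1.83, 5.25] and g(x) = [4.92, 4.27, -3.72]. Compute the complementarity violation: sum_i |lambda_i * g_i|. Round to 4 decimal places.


KKT complementary slackness check:
lambda_1 * g_1 = 6.64 * 4.92 = 32.6688
lambda_2 * g_2 = 1.83 * 4.27 = 7.8141
lambda_3 * g_3 = 5.25 * -3.72 = -19.53
Total violation = 32.6688 + 7.8141 + 19.53 = 60.0129


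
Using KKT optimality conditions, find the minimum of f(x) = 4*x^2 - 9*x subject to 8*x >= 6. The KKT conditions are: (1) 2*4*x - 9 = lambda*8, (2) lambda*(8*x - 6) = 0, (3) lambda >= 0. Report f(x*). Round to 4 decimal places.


Step 1: Try lambda = 0 (constraint inactive).
Stationarity: 2*4*x - 9 = 0
x* = 9/(2*4) = 1.125
Check constraint: 8*1.125 = 9.0 >= 6 -- satisfied.
Step 2: Compute optimal value.
f(x*) = 4*1.125^2 - 9*1.125 = -5.0625


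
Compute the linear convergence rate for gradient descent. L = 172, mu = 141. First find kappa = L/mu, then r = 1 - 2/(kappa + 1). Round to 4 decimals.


Step 1: Compute the condition number.
kappa = L/mu = 172/141 = 1.2199
Step 2: Compute the convergence rate.
r = 1 - 2/(kappa + 1) = 1 - 2*mu/(L + mu) = (L - mu)/(L + mu) = 31/313 = 0.099


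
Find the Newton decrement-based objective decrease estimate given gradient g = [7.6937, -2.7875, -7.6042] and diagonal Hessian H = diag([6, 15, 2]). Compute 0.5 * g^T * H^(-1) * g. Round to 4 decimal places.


Step 1: H is diagonal, so H^(-1) * g = [1.2823, -0.1858, -3.8021].
Step 2: g^T H^(-1) g = sum_i g_i^2 / H_ii
  = (7.6937)^2/6 + (-2.7875)^2/15 + (-7.6042)^2/2
  = 9.8655 + 0.518 + 28.9119 = 39.2954
Step 3: Objective decrease = 0.5 * g^T H^(-1) g = 19.6477
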